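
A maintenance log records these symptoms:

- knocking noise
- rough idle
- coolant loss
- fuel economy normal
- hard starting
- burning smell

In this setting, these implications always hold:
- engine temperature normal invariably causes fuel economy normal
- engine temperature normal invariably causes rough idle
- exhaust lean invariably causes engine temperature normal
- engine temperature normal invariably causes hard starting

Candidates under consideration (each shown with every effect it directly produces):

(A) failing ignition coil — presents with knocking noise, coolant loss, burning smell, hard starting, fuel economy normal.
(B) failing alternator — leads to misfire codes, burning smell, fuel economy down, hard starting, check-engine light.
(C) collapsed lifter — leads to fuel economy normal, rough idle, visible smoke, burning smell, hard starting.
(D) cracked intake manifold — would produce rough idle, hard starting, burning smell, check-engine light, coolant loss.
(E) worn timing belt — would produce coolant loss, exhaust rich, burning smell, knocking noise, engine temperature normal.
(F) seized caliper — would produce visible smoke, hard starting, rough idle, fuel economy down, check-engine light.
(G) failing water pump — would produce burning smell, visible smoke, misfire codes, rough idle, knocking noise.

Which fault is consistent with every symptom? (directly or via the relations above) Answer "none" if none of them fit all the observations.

E

Testing each hypothesis:
(A) failing ignition coil — does not account for rough idle
(B) failing alternator — knocking noise miss; rough idle miss; coolant loss miss; fuel economy normal miss; hard starting match; burning smell match
(C) collapsed lifter — knocking noise miss; rough idle match; coolant loss miss; fuel economy normal match; hard starting match; burning smell match
(D) cracked intake manifold — does not account for knocking noise, fuel economy normal
(E) worn timing belt — knocking noise match; rough idle match (by engine temperature normal → rough idle); coolant loss match; fuel economy normal match (by engine temperature normal → fuel economy normal); hard starting match (by engine temperature normal → hard starting); burning smell match
(F) seized caliper — fails on knocking noise, coolant loss, fuel economy normal, burning smell (predicts fuel economy down, not fuel economy normal)
(G) failing water pump — does not account for coolant loss, fuel economy normal, hard starting
Only (E) is consistent with every observation.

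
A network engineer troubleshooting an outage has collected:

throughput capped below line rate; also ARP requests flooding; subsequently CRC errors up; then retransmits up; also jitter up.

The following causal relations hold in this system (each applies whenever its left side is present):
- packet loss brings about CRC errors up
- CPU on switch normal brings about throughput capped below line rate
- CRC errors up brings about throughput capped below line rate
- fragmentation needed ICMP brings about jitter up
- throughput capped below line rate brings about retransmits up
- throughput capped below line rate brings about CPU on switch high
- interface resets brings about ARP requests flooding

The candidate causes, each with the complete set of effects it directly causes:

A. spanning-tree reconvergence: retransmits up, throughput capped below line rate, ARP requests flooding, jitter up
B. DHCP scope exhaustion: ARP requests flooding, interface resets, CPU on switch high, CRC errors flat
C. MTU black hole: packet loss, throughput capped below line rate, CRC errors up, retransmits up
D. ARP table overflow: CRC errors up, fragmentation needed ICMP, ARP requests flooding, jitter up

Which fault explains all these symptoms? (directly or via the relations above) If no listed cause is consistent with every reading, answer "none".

D

Checking each candidate against the observations:
(A) spanning-tree reconvergence — does not account for CRC errors up
(B) DHCP scope exhaustion — fails on throughput capped below line rate, CRC errors up, retransmits up, jitter up (predicts CRC errors flat, not CRC errors up)
(C) MTU black hole — does not account for ARP requests flooding, jitter up
(D) ARP table overflow — throughput capped below line rate ✓ (by CRC errors up → throughput capped below line rate); ARP requests flooding ✓; CRC errors up ✓; retransmits up ✓ (by CRC errors up → throughput capped below line rate → retransmits up); jitter up ✓
Only (D) is consistent with every observation.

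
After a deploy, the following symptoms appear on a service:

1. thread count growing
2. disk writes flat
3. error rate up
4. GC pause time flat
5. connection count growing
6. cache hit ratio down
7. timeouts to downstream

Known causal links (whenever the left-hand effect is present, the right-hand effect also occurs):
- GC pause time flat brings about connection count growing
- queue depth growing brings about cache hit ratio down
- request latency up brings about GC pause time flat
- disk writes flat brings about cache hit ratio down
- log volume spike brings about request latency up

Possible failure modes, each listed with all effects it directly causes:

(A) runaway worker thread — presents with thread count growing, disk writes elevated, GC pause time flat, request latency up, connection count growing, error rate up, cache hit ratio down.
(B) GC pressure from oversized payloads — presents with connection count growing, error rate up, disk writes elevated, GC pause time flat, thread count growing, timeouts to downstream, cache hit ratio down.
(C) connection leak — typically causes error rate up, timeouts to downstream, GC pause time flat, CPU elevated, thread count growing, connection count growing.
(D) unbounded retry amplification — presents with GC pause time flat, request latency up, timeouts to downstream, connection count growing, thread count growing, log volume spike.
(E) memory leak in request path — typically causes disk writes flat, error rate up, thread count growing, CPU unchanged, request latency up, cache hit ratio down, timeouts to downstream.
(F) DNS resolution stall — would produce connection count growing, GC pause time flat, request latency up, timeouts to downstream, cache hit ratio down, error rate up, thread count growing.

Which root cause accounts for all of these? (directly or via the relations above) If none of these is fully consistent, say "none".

E

Testing each hypothesis:
(A) runaway worker thread — fails on disk writes flat, timeouts to downstream (predicts disk writes elevated, not disk writes flat)
(B) GC pressure from oversized payloads — fails on disk writes flat (predicts disk writes elevated, not disk writes flat)
(C) connection leak — thread count growing ✓; disk writes flat ✗; error rate up ✓; GC pause time flat ✓; connection count growing ✓; cache hit ratio down ✗; timeouts to downstream ✓
(D) unbounded retry amplification — does not account for disk writes flat, error rate up, cache hit ratio down
(E) memory leak in request path — thread count growing ✓; disk writes flat ✓; error rate up ✓; GC pause time flat ✓ (via request latency up → GC pause time flat); connection count growing ✓ (via request latency up → GC pause time flat → connection count growing); cache hit ratio down ✓; timeouts to downstream ✓
(F) DNS resolution stall — does not account for disk writes flat
Only (E) is consistent with every observation.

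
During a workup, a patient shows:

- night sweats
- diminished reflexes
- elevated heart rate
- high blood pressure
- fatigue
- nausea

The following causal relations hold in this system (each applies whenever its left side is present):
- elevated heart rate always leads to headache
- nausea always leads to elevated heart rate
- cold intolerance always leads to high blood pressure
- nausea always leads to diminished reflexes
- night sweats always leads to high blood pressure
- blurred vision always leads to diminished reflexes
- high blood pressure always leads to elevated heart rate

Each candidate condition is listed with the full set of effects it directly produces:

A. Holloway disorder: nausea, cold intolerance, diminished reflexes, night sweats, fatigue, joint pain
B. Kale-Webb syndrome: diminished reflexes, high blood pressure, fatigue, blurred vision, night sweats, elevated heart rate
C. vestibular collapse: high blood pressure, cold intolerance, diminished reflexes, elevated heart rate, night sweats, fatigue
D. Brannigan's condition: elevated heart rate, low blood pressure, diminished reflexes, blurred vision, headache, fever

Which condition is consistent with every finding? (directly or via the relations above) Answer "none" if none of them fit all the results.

A

For each candidate, compare predicted effects to what was observed:
(A) Holloway disorder — night sweats match; diminished reflexes match; elevated heart rate match (through nausea → elevated heart rate); high blood pressure match (through night sweats → high blood pressure); fatigue match; nausea match
(B) Kale-Webb syndrome — night sweats match; diminished reflexes match; elevated heart rate match; high blood pressure match; fatigue match; nausea miss
(C) vestibular collapse — night sweats match; diminished reflexes match; elevated heart rate match; high blood pressure match; fatigue match; nausea miss
(D) Brannigan's condition — fails on night sweats, high blood pressure, fatigue, nausea (predicts low blood pressure, not high blood pressure)
(A) alone accounts for all the evidence.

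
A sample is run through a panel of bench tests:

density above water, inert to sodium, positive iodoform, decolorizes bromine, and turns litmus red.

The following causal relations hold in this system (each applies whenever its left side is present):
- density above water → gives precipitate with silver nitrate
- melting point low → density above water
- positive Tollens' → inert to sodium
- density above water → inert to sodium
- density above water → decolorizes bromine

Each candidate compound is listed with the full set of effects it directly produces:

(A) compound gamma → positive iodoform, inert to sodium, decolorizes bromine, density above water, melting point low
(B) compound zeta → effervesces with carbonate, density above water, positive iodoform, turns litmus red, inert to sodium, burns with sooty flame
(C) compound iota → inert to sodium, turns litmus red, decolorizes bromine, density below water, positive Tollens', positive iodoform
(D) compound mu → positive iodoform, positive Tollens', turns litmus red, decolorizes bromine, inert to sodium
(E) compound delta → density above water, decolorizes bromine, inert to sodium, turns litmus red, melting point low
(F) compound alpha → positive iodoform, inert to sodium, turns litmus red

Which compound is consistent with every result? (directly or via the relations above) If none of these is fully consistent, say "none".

B

Testing each hypothesis:
(A) compound gamma — density above water yes; inert to sodium yes; positive iodoform yes; decolorizes bromine yes; turns litmus red NO
(B) compound zeta — density above water yes; inert to sodium yes; positive iodoform yes; decolorizes bromine yes (through density above water → decolorizes bromine); turns litmus red yes
(C) compound iota — density above water NO; inert to sodium yes; positive iodoform yes; decolorizes bromine yes; turns litmus red yes
(D) compound mu — density above water NO; inert to sodium yes; positive iodoform yes; decolorizes bromine yes; turns litmus red yes
(E) compound delta — does not account for positive iodoform
(F) compound alpha — density above water NO; inert to sodium yes; positive iodoform yes; decolorizes bromine NO; turns litmus red yes
(B) is the only candidate with no mismatches.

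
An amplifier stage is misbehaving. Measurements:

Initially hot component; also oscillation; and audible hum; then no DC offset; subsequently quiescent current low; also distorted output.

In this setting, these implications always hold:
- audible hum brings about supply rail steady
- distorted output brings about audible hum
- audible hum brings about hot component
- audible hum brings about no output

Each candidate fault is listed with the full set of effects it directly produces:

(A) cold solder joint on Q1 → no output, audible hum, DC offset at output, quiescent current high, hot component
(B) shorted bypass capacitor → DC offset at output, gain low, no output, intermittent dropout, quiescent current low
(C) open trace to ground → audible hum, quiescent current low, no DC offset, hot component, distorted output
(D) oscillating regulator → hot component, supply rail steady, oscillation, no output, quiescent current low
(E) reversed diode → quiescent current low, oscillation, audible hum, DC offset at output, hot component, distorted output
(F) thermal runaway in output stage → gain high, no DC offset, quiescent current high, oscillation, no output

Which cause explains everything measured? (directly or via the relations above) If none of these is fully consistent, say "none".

Testing each hypothesis:
(A) cold solder joint on Q1 — hot component yes; oscillation NO; audible hum yes; no DC offset NO; quiescent current low NO; distorted output NO
(B) shorted bypass capacitor — hot component NO; oscillation NO; audible hum NO; no DC offset NO; quiescent current low yes; distorted output NO
(C) open trace to ground — hot component yes; oscillation NO; audible hum yes; no DC offset yes; quiescent current low yes; distorted output yes
(D) oscillating regulator — hot component yes; oscillation yes; audible hum NO; no DC offset NO; quiescent current low yes; distorted output NO
(E) reversed diode — hot component yes; oscillation yes; audible hum yes; no DC offset NO; quiescent current low yes; distorted output yes
(F) thermal runaway in output stage — fails on hot component, audible hum, quiescent current low, distorted output (predicts quiescent current high, not quiescent current low)
None of the listed candidates fits everything.

none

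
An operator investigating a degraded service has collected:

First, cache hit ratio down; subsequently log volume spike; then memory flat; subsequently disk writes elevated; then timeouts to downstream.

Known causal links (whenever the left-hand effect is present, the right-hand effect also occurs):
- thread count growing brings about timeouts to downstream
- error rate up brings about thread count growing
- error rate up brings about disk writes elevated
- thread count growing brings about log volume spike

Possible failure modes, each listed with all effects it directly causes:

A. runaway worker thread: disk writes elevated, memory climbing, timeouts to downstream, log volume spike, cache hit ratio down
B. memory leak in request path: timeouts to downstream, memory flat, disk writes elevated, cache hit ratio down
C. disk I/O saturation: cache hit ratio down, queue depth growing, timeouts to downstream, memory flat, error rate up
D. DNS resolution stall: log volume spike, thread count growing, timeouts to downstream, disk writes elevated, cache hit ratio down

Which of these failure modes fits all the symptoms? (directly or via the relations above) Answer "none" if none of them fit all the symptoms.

For each candidate, compare predicted effects to what was observed:
(A) runaway worker thread — cache hit ratio down +; log volume spike +; memory flat -; disk writes elevated +; timeouts to downstream +
(B) memory leak in request path — cache hit ratio down +; log volume spike -; memory flat +; disk writes elevated +; timeouts to downstream +
(C) disk I/O saturation — accounts for every observation (log volume spike by error rate up → thread count growing → log volume spike)
(D) DNS resolution stall — cache hit ratio down +; log volume spike +; memory flat -; disk writes elevated +; timeouts to downstream +
(C) is the only candidate with no mismatches.

C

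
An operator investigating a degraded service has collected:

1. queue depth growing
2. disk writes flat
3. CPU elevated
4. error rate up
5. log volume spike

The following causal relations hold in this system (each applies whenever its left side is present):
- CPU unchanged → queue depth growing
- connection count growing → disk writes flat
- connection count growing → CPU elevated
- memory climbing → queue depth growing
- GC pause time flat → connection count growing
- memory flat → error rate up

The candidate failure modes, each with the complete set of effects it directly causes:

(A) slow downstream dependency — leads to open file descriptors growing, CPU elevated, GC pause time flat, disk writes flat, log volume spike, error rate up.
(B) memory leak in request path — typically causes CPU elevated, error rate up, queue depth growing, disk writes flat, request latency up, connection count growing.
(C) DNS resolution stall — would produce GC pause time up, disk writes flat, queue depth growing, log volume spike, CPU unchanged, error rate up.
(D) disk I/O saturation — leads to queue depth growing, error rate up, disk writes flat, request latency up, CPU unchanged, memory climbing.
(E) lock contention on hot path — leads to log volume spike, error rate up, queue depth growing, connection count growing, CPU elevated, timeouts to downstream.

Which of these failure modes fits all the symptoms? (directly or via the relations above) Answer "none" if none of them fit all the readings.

For each candidate, compare predicted effects to what was observed:
(A) slow downstream dependency — does not account for queue depth growing
(B) memory leak in request path — queue depth growing ✓; disk writes flat ✓; CPU elevated ✓; error rate up ✓; log volume spike ✗
(C) DNS resolution stall — queue depth growing ✓; disk writes flat ✓; CPU elevated ✗; error rate up ✓; log volume spike ✓
(D) disk I/O saturation — fails on CPU elevated, log volume spike (predicts CPU unchanged, not CPU elevated)
(E) lock contention on hot path — accounts for every observation (disk writes flat via connection count growing → disk writes flat)
Only (E) is consistent with every observation.

E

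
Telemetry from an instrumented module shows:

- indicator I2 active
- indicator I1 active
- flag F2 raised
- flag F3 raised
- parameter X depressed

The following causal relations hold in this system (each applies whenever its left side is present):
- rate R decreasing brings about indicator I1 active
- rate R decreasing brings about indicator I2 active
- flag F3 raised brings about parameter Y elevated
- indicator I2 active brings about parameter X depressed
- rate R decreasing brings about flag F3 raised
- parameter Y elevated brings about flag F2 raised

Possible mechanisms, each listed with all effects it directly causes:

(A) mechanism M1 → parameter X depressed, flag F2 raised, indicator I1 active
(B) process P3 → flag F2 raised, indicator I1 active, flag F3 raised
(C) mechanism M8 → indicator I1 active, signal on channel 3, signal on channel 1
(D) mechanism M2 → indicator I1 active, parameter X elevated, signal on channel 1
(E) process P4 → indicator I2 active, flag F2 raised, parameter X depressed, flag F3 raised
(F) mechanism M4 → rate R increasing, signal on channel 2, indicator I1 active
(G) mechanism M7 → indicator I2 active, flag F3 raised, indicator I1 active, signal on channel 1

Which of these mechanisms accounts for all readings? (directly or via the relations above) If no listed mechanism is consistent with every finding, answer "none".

G

For each candidate, compare predicted effects to what was observed:
(A) mechanism M1 — does not account for indicator I2 active, flag F3 raised
(B) process P3 — does not account for indicator I2 active, parameter X depressed
(C) mechanism M8 — does not account for indicator I2 active, flag F2 raised, flag F3 raised, parameter X depressed
(D) mechanism M2 — fails on indicator I2 active, flag F2 raised, flag F3 raised, parameter X depressed (predicts parameter X elevated, not parameter X depressed)
(E) process P4 — indicator I2 active ✓; indicator I1 active ✗; flag F2 raised ✓; flag F3 raised ✓; parameter X depressed ✓
(F) mechanism M4 — indicator I2 active ✗; indicator I1 active ✓; flag F2 raised ✗; flag F3 raised ✗; parameter X depressed ✗
(G) mechanism M7 — indicator I2 active ✓; indicator I1 active ✓; flag F2 raised ✓ (by flag F3 raised → parameter Y elevated → flag F2 raised); flag F3 raised ✓; parameter X depressed ✓ (by indicator I2 active → parameter X depressed)
(G) is the only candidate with no mismatches.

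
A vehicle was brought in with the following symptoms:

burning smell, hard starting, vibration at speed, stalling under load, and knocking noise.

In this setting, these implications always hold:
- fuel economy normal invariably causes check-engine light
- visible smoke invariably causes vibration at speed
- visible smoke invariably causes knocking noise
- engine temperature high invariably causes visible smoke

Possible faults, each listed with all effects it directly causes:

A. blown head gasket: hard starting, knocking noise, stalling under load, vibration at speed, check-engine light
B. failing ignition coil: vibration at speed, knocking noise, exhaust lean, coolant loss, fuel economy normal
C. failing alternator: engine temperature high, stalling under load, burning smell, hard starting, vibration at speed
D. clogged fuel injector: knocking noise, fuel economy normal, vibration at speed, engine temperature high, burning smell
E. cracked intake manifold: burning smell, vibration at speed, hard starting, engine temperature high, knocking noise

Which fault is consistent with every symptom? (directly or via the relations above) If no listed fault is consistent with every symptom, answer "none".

Per-candidate check:
(A) blown head gasket — burning smell -; hard starting +; vibration at speed +; stalling under load +; knocking noise +
(B) failing ignition coil — does not account for burning smell, hard starting, stalling under load
(C) failing alternator — burning smell +; hard starting +; vibration at speed +; stalling under load +; knocking noise + (via engine temperature high → visible smoke → knocking noise)
(D) clogged fuel injector — does not account for hard starting, stalling under load
(E) cracked intake manifold — burning smell +; hard starting +; vibration at speed +; stalling under load -; knocking noise +
(C) alone accounts for all the evidence.

C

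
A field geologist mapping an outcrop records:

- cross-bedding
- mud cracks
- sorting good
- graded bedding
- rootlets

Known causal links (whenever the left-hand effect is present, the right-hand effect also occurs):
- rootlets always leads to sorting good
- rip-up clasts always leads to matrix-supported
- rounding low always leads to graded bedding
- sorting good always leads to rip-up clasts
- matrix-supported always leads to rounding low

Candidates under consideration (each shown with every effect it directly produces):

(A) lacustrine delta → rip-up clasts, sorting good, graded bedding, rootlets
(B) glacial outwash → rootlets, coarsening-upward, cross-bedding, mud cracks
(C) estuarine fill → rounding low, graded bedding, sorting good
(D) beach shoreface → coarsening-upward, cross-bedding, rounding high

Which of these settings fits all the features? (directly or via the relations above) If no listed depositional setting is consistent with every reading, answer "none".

Testing each hypothesis:
(A) lacustrine delta — does not account for cross-bedding, mud cracks
(B) glacial outwash — accounts for every observation (sorting good by rootlets → sorting good)
(C) estuarine fill — does not account for cross-bedding, mud cracks, rootlets
(D) beach shoreface — cross-bedding ✓; mud cracks ✗; sorting good ✗; graded bedding ✗; rootlets ✗
(B) is the only candidate with no mismatches.

B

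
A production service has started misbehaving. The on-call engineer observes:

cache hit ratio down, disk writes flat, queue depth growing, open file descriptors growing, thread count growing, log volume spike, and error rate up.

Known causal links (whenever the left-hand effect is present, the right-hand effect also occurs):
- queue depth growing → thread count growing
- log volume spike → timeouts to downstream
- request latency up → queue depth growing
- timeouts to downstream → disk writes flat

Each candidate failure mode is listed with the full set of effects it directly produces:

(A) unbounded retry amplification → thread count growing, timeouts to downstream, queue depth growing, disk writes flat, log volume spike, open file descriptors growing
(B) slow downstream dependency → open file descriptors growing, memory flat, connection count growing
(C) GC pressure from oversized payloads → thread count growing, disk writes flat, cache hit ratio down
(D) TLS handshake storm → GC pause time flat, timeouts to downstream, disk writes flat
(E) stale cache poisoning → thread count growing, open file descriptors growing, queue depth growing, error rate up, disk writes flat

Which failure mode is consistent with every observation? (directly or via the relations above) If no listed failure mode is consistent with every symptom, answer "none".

none

Checking each candidate against the observations:
(A) unbounded retry amplification — cache hit ratio down NO; disk writes flat yes; queue depth growing yes; open file descriptors growing yes; thread count growing yes; log volume spike yes; error rate up NO
(B) slow downstream dependency — cache hit ratio down NO; disk writes flat NO; queue depth growing NO; open file descriptors growing yes; thread count growing NO; log volume spike NO; error rate up NO
(C) GC pressure from oversized payloads — does not account for queue depth growing, open file descriptors growing, log volume spike, error rate up
(D) TLS handshake storm — cache hit ratio down NO; disk writes flat yes; queue depth growing NO; open file descriptors growing NO; thread count growing NO; log volume spike NO; error rate up NO
(E) stale cache poisoning — does not account for cache hit ratio down, log volume spike
Every candidate fails on at least one observation.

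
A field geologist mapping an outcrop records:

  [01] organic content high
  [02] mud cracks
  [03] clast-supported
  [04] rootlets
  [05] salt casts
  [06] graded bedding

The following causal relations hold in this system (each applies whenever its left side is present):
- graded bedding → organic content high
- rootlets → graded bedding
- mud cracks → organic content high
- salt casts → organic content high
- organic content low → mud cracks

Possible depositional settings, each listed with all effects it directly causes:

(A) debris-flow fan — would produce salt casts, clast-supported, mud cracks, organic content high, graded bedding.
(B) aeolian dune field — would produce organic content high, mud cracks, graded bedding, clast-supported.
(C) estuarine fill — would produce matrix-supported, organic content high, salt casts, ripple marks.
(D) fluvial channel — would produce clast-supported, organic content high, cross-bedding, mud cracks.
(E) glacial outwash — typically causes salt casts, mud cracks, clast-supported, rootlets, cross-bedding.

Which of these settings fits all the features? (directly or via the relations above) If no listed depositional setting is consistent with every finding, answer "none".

Checking each candidate against the observations:
(A) debris-flow fan — does not account for rootlets
(B) aeolian dune field — organic content high +; mud cracks +; clast-supported +; rootlets -; salt casts -; graded bedding +
(C) estuarine fill — fails on mud cracks, clast-supported, rootlets, graded bedding (predicts matrix-supported, not clast-supported)
(D) fluvial channel — organic content high +; mud cracks +; clast-supported +; rootlets -; salt casts -; graded bedding -
(E) glacial outwash — accounts for every observation (organic content high via mud cracks → organic content high)
Only (E) is consistent with every observation.

E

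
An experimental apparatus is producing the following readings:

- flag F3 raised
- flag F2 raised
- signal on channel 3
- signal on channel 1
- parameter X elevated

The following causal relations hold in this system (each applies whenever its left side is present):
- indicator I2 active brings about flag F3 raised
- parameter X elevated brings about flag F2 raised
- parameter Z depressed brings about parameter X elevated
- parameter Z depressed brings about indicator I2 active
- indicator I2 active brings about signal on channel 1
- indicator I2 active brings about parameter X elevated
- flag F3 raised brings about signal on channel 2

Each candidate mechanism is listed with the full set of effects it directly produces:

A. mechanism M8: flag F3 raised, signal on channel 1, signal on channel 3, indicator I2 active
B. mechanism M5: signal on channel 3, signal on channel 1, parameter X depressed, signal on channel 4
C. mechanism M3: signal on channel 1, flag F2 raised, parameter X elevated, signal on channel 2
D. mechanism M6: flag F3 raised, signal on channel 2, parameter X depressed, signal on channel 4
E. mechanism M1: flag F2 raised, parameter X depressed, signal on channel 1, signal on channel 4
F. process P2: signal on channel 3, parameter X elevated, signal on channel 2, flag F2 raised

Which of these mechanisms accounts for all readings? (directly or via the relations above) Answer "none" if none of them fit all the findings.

For each candidate, compare predicted effects to what was observed:
(A) mechanism M8 — accounts for every observation (flag F2 raised through indicator I2 active → parameter X elevated → flag F2 raised)
(B) mechanism M5 — fails on flag F3 raised, flag F2 raised, parameter X elevated (predicts parameter X depressed, not parameter X elevated)
(C) mechanism M3 — does not account for flag F3 raised, signal on channel 3
(D) mechanism M6 — fails on flag F2 raised, signal on channel 3, signal on channel 1, parameter X elevated (predicts parameter X depressed, not parameter X elevated)
(E) mechanism M1 — flag F3 raised miss; flag F2 raised match; signal on channel 3 miss; signal on channel 1 match; parameter X elevated miss
(F) process P2 — flag F3 raised miss; flag F2 raised match; signal on channel 3 match; signal on channel 1 miss; parameter X elevated match
(A) alone accounts for all the evidence.

A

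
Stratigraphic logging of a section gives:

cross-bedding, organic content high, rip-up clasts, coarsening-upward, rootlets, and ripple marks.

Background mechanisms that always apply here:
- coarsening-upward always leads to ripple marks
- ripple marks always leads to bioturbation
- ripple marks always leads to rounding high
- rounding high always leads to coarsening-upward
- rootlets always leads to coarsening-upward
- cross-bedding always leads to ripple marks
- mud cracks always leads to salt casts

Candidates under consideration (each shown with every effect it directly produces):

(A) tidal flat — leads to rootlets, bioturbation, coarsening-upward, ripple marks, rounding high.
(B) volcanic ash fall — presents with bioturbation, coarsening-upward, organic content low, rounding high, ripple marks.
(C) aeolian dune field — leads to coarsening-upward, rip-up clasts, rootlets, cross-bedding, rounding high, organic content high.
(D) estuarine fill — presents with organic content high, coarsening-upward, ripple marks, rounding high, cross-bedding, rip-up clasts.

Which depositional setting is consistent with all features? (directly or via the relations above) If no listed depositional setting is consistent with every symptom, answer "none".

For each candidate, compare predicted effects to what was observed:
(A) tidal flat — does not account for cross-bedding, organic content high, rip-up clasts
(B) volcanic ash fall — cross-bedding ✗; organic content high ✗; rip-up clasts ✗; coarsening-upward ✓; rootlets ✗; ripple marks ✓
(C) aeolian dune field — cross-bedding ✓; organic content high ✓; rip-up clasts ✓; coarsening-upward ✓; rootlets ✓; ripple marks ✓ (via cross-bedding → ripple marks)
(D) estuarine fill — cross-bedding ✓; organic content high ✓; rip-up clasts ✓; coarsening-upward ✓; rootlets ✗; ripple marks ✓
(C) alone accounts for all the evidence.

C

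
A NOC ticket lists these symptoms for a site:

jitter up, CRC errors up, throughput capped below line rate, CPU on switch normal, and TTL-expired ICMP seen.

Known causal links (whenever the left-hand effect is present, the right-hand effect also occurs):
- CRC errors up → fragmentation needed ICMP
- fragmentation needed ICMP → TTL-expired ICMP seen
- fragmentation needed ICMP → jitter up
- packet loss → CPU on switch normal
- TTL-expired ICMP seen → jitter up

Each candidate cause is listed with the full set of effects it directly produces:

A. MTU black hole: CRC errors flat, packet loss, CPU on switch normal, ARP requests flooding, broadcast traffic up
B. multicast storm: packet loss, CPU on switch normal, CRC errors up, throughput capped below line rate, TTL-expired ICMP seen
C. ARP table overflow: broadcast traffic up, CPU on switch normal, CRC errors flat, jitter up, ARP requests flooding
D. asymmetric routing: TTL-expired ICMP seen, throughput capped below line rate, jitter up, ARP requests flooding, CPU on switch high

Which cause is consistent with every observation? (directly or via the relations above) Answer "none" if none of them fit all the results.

B

For each candidate, compare predicted effects to what was observed:
(A) MTU black hole — fails on jitter up, CRC errors up, throughput capped below line rate, TTL-expired ICMP seen (predicts CRC errors flat, not CRC errors up)
(B) multicast storm — jitter up match (via TTL-expired ICMP seen → jitter up); CRC errors up match; throughput capped below line rate match; CPU on switch normal match; TTL-expired ICMP seen match
(C) ARP table overflow — jitter up match; CRC errors up miss; throughput capped below line rate miss; CPU on switch normal match; TTL-expired ICMP seen miss
(D) asymmetric routing — fails on CRC errors up, CPU on switch normal (predicts CPU on switch high, not CPU on switch normal)
(B) is the only candidate with no mismatches.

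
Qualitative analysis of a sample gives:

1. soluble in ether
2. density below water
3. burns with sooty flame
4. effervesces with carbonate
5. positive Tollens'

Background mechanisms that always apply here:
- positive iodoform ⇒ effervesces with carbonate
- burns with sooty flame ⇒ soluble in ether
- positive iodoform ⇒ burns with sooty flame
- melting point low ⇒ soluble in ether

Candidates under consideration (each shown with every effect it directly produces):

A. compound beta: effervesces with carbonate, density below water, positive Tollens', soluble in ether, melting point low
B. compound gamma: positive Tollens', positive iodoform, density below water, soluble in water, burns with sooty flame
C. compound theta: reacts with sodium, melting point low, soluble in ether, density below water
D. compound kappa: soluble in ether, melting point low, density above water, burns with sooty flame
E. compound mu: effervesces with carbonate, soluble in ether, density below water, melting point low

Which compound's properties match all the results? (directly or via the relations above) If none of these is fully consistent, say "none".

For each candidate, compare predicted effects to what was observed:
(A) compound beta — soluble in ether ✓; density below water ✓; burns with sooty flame ✗; effervesces with carbonate ✓; positive Tollens' ✓
(B) compound gamma — soluble in ether ✓ (via burns with sooty flame → soluble in ether); density below water ✓; burns with sooty flame ✓; effervesces with carbonate ✓ (via positive iodoform → effervesces with carbonate); positive Tollens' ✓
(C) compound theta — soluble in ether ✓; density below water ✓; burns with sooty flame ✗; effervesces with carbonate ✗; positive Tollens' ✗
(D) compound kappa — soluble in ether ✓; density below water ✗; burns with sooty flame ✓; effervesces with carbonate ✗; positive Tollens' ✗
(E) compound mu — does not account for burns with sooty flame, positive Tollens'
(B) is the only candidate with no mismatches.

B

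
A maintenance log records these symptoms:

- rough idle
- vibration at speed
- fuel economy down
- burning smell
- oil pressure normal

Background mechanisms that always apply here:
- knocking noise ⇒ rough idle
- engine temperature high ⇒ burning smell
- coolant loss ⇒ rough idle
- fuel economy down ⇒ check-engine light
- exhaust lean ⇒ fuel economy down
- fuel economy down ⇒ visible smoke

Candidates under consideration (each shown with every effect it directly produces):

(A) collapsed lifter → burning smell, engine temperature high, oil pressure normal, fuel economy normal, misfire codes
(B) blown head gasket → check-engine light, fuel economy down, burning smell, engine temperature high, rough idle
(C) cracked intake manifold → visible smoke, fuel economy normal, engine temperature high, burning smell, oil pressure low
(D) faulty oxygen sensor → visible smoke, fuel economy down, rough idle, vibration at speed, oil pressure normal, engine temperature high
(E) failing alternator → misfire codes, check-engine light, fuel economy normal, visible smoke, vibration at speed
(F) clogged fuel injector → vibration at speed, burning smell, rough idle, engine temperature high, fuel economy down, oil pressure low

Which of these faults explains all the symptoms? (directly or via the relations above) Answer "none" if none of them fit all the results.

D

For each candidate, compare predicted effects to what was observed:
(A) collapsed lifter — rough idle NO; vibration at speed NO; fuel economy down NO; burning smell yes; oil pressure normal yes
(B) blown head gasket — rough idle yes; vibration at speed NO; fuel economy down yes; burning smell yes; oil pressure normal NO
(C) cracked intake manifold — fails on rough idle, vibration at speed, fuel economy down, oil pressure normal (predicts fuel economy normal, not fuel economy down; predicts oil pressure low, not oil pressure normal)
(D) faulty oxygen sensor — rough idle yes; vibration at speed yes; fuel economy down yes; burning smell yes (by engine temperature high → burning smell); oil pressure normal yes
(E) failing alternator — fails on rough idle, fuel economy down, burning smell, oil pressure normal (predicts fuel economy normal, not fuel economy down)
(F) clogged fuel injector — rough idle yes; vibration at speed yes; fuel economy down yes; burning smell yes; oil pressure normal NO
(D) alone accounts for all the evidence.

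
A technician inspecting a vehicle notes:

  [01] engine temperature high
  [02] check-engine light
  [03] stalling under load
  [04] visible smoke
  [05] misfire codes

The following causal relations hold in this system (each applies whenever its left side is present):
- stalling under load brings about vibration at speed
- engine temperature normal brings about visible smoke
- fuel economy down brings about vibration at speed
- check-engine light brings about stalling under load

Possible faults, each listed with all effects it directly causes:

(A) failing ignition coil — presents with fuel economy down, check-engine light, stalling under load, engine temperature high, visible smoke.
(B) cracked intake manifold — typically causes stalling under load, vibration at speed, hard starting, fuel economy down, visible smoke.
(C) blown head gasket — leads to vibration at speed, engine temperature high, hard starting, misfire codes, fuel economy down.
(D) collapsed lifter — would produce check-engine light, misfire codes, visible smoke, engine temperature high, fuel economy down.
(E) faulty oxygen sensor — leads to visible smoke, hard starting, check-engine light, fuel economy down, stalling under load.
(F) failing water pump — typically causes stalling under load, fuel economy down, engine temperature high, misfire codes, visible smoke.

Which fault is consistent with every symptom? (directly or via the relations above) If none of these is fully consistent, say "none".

D

For each candidate, compare predicted effects to what was observed:
(A) failing ignition coil — engine temperature high +; check-engine light +; stalling under load +; visible smoke +; misfire codes -
(B) cracked intake manifold — does not account for engine temperature high, check-engine light, misfire codes
(C) blown head gasket — engine temperature high +; check-engine light -; stalling under load -; visible smoke -; misfire codes +
(D) collapsed lifter — accounts for every observation (stalling under load through check-engine light → stalling under load)
(E) faulty oxygen sensor — engine temperature high -; check-engine light +; stalling under load +; visible smoke +; misfire codes -
(F) failing water pump — does not account for check-engine light
(D) alone accounts for all the evidence.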